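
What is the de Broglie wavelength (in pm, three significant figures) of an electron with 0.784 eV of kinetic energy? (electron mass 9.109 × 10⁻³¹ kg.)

KE = 0.784 eV = 1.256 × 10⁻¹⁹ J.
p = √(2mKE) = √(2 × 9.109 × 10⁻³¹ × 1.256 × 10⁻¹⁹) = 4.783 × 10⁻²⁵ kg·m/s.
λ = h/p = 6.626 × 10⁻³⁴ / 4.783 × 10⁻²⁵ = 1.39 × 10⁻⁹ m = 1390 pm.

λ = 1390 pm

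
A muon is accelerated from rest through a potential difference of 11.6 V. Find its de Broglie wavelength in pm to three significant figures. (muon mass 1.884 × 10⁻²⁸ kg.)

λ = 25.0 pm

KE = eV = 1.602 × 10⁻¹⁹ × 11.60 = 1.858 × 10⁻¹⁸ J.
p = √(2mKE) = √(2 × 1.884 × 10⁻²⁸ × 1.858 × 10⁻¹⁸) = 2.646 × 10⁻²³ kg·m/s.
λ = h/p = 6.626 × 10⁻³⁴ / 2.646 × 10⁻²³ = 2.50 × 10⁻¹¹ m = 25.0 pm.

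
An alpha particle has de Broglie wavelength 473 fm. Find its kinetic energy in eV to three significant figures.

KE = 922 eV

p = h/λ = 6.626 × 10⁻³⁴ / 4.730 × 10⁻¹³ = 1.401 × 10⁻²¹ kg·m/s.
KE = p²/(2m) = (1.401 × 10⁻²¹)² / (2 × 6.645 × 10⁻²⁷) = 1.477 × 10⁻¹⁶ J = 922 eV.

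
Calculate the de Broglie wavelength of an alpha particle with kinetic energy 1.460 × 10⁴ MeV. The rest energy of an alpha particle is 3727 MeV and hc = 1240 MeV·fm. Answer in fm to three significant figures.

Total energy E = KE + m₀c² = 1.460 × 10⁴ + 3727 = 18327 MeV.
(pc)² = E² − (m₀c²)² = (18327)² − (3727)² = 3.220 × 10⁸ MeV², so pc = 1.794 × 10⁴ MeV.
λ = hc/(pc) = 1240 MeV·fm / 1.794 × 10⁴ MeV = 0.0691 fm.

λ = 0.0691 fm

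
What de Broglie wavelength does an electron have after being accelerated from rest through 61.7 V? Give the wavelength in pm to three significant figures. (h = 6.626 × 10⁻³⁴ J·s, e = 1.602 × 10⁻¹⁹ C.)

λ = 156 pm

KE = eV = 1.602 × 10⁻¹⁹ × 61.70 = 9.884 × 10⁻¹⁸ J.
p = √(2mKE) = √(2 × 9.109 × 10⁻³¹ × 9.884 × 10⁻¹⁸) = 4.243 × 10⁻²⁴ kg·m/s.
λ = h/p = 6.626 × 10⁻³⁴ / 4.243 × 10⁻²⁴ = 1.56 × 10⁻¹⁰ m = 156 pm.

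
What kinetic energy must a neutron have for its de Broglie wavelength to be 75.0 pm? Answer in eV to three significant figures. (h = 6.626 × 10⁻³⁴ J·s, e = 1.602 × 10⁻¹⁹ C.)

KE = 0.145 eV

p = h/λ = 6.626 × 10⁻³⁴ / 7.500 × 10⁻¹¹ = 8.835 × 10⁻²⁴ kg·m/s.
KE = p²/(2m) = (8.835 × 10⁻²⁴)² / (2 × 1.675 × 10⁻²⁷) = 2.330 × 10⁻²⁰ J = 0.145 eV.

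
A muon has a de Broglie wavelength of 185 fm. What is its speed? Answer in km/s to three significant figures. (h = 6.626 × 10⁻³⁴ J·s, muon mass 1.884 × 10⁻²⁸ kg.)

p = h/λ = 6.626 × 10⁻³⁴ / 1.850 × 10⁻¹³ = 3.582 × 10⁻²¹ kg·m/s.
v = p/m = 3.582 × 10⁻²¹ / 1.884 × 10⁻²⁸ = 1.90 × 10⁷ m/s = 1.90 × 10⁴ km/s.

v = 1.90 × 10⁴ km/s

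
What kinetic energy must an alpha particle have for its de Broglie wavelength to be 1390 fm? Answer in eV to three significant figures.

p = h/λ = 6.626 × 10⁻³⁴ / 1.390 × 10⁻¹² = 4.767 × 10⁻²² kg·m/s.
KE = p²/(2m) = (4.767 × 10⁻²²)² / (2 × 6.645 × 10⁻²⁷) = 1.710 × 10⁻¹⁷ J = 107 eV.

KE = 107 eV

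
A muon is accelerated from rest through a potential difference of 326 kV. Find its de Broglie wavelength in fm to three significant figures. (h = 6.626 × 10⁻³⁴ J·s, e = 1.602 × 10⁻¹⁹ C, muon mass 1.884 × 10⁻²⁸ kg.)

λ = 149 fm

KE = eV = 1.602 × 10⁻¹⁹ × 3.260 × 10⁵ = 5.223 × 10⁻¹⁴ J.
p = √(2mKE) = √(2 × 1.884 × 10⁻²⁸ × 5.223 × 10⁻¹⁴) = 4.436 × 10⁻²¹ kg·m/s.
λ = h/p = 6.626 × 10⁻³⁴ / 4.436 × 10⁻²¹ = 1.49 × 10⁻¹³ m = 149 fm.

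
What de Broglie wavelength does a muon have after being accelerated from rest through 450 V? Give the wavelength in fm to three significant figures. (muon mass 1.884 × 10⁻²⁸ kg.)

KE = eV = 1.602 × 10⁻¹⁹ × 450.0 = 7.209 × 10⁻¹⁷ J.
p = √(2mKE) = √(2 × 1.884 × 10⁻²⁸ × 7.209 × 10⁻¹⁷) = 1.648 × 10⁻²² kg·m/s.
λ = h/p = 6.626 × 10⁻³⁴ / 1.648 × 10⁻²² = 4.02 × 10⁻¹² m = 4020 fm.

λ = 4020 fm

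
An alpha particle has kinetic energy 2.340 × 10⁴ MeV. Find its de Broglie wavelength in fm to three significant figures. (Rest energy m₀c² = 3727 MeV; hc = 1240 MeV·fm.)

λ = 0.0461 fm

Total energy E = KE + m₀c² = 2.340 × 10⁴ + 3727 = 27127 MeV.
(pc)² = E² − (m₀c²)² = (27127)² − (3727)² = 7.220 × 10⁸ MeV², so pc = 2.687 × 10⁴ MeV.
λ = hc/(pc) = 1240 MeV·fm / 2.687 × 10⁴ MeV = 0.0461 fm.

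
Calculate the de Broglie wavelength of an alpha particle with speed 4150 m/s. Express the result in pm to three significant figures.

λ = 24.0 pm

p = mv = 6.645 × 10⁻²⁷ × 4150 = 2.758 × 10⁻²³ kg·m/s.
λ = h/p = 6.626 × 10⁻³⁴ / 2.758 × 10⁻²³ = 2.40 × 10⁻¹¹ m = 24.0 pm.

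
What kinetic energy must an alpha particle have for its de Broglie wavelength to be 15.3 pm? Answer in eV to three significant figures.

KE = 0.881 eV

p = h/λ = 6.626 × 10⁻³⁴ / 1.530 × 10⁻¹¹ = 4.331 × 10⁻²³ kg·m/s.
KE = p²/(2m) = (4.331 × 10⁻²³)² / (2 × 6.645 × 10⁻²⁷) = 1.411 × 10⁻¹⁹ J = 0.881 eV.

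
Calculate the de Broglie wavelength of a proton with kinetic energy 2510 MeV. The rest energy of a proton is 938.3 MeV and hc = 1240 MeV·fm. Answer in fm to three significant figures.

λ = 0.374 fm

Total energy E = KE + m₀c² = 2510 + 938.3 = 3448.3 MeV.
(pc)² = E² − (m₀c²)² = (3448.3)² − (938.3)² = 1.101 × 10⁷ MeV², so pc = 3318 MeV.
λ = hc/(pc) = 1240 MeV·fm / 3318 MeV = 0.374 fm.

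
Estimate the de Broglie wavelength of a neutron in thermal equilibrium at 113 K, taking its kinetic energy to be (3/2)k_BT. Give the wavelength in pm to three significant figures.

KE = (3/2)k_BT = 1.5 × 1.381 × 10⁻²³ × 113 = 2.341 × 10⁻²¹ J.
p = √(2mKE) = √(2 × 1.675 × 10⁻²⁷ × 2.341 × 10⁻²¹) = 2.800 × 10⁻²⁴ kg·m/s.
λ = h/p = 2.37 × 10⁻¹⁰ m = 237 pm.

λ = 237 pm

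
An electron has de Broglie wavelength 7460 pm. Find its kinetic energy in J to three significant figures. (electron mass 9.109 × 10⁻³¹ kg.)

p = h/λ = 6.626 × 10⁻³⁴ / 7.460 × 10⁻⁹ = 8.882 × 10⁻²⁶ kg·m/s.
KE = p²/(2m) = (8.882 × 10⁻²⁶)² / (2 × 9.109 × 10⁻³¹) = 4.330 × 10⁻²¹ J = 4.33 × 10⁻²¹ J.

KE = 4.33 × 10⁻²¹ J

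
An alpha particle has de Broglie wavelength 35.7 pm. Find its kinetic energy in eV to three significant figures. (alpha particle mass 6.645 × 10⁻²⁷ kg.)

p = h/λ = 6.626 × 10⁻³⁴ / 3.570 × 10⁻¹¹ = 1.856 × 10⁻²³ kg·m/s.
KE = p²/(2m) = (1.856 × 10⁻²³)² / (2 × 6.645 × 10⁻²⁷) = 2.592 × 10⁻²⁰ J = 0.162 eV.

KE = 0.162 eV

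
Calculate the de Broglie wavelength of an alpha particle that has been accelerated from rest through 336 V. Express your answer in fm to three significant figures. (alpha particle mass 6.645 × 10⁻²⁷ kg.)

λ = 554 fm

KE = 2eV = 2 × 1.602 × 10⁻¹⁹ × 336.0 = 1.077 × 10⁻¹⁶ J.
p = √(2mKE) = √(2 × 6.645 × 10⁻²⁷ × 1.077 × 10⁻¹⁶) = 1.196 × 10⁻²¹ kg·m/s.
λ = h/p = 6.626 × 10⁻³⁴ / 1.196 × 10⁻²¹ = 5.54 × 10⁻¹³ m = 554 fm.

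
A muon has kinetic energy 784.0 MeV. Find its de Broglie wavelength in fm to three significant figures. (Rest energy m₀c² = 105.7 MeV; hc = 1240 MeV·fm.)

λ = 1.40 fm

Total energy E = KE + m₀c² = 784.0 + 105.7 = 889.7 MeV.
(pc)² = E² − (m₀c²)² = (889.7)² − (105.7)² = 7.804 × 10⁵ MeV², so pc = 883.4 MeV.
λ = hc/(pc) = 1240 MeV·fm / 883.4 MeV = 1.40 fm.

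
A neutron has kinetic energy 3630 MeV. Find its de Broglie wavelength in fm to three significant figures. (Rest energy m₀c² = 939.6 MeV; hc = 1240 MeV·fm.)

λ = 0.277 fm

Total energy E = KE + m₀c² = 3630 + 939.6 = 4569.6 MeV.
(pc)² = E² − (m₀c²)² = (4569.6)² − (939.6)² = 2.000 × 10⁷ MeV², so pc = 4472 MeV.
λ = hc/(pc) = 1240 MeV·fm / 4472 MeV = 0.277 fm.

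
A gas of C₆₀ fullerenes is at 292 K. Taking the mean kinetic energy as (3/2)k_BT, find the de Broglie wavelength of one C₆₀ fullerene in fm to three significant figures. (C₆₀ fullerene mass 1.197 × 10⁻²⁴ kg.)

λ = 5510 fm

KE = (3/2)k_BT = 1.5 × 1.381 × 10⁻²³ × 292 = 6.049 × 10⁻²¹ J.
p = √(2mKE) = √(2 × 1.197 × 10⁻²⁴ × 6.049 × 10⁻²¹) = 1.203 × 10⁻²² kg·m/s.
λ = h/p = 5.51 × 10⁻¹² m = 5510 fm.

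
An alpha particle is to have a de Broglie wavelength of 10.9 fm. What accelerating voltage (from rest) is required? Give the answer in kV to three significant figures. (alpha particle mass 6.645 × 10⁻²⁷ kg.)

V = 868 kV

p = h/λ = 6.626 × 10⁻³⁴ / 1.090 × 10⁻¹⁴ = 6.079 × 10⁻²⁰ kg·m/s.
KE = p²/(2m) = 2.781 × 10⁻¹³ J.
V = KE/2e = 2.781 × 10⁻¹³ / (2 × 1.602 × 10⁻¹⁹) = 868 kV.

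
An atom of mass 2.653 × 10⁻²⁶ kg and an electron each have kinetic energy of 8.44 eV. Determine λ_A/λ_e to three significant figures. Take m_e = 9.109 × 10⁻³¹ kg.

At fixed KE, p = √(2mKE) so λ = h/p ∝ 1/√m.
λ_A/λ_e = √(m_e/m_A) = √(9.109 × 10⁻³¹/2.653 × 10⁻²⁶) = √(3.433 × 10⁻⁵) = 5.86 × 10⁻³.

λ_A/λ_e = 5.86 × 10⁻³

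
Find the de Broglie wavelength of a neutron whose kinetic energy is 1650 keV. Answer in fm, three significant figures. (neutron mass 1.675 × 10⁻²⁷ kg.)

λ = 22.3 fm

KE = 1650 keV = 2.643 × 10⁻¹³ J.
p = √(2mKE) = √(2 × 1.675 × 10⁻²⁷ × 2.643 × 10⁻¹³) = 2.976 × 10⁻²⁰ kg·m/s.
λ = h/p = 6.626 × 10⁻³⁴ / 2.976 × 10⁻²⁰ = 2.23 × 10⁻¹⁴ m = 22.3 fm.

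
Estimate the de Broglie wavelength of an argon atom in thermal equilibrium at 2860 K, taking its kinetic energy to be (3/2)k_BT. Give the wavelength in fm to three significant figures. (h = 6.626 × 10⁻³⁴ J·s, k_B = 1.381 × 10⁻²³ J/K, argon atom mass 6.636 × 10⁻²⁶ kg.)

λ = 7470 fm

KE = (3/2)k_BT = 1.5 × 1.381 × 10⁻²³ × 2860 = 5.924 × 10⁻²⁰ J.
p = √(2mKE) = √(2 × 6.636 × 10⁻²⁶ × 5.924 × 10⁻²⁰) = 8.867 × 10⁻²³ kg·m/s.
λ = h/p = 7.47 × 10⁻¹² m = 7470 fm.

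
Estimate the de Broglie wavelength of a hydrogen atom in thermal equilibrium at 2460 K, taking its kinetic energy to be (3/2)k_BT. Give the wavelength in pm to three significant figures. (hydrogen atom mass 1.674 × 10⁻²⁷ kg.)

KE = (3/2)k_BT = 1.5 × 1.381 × 10⁻²³ × 2460 = 5.096 × 10⁻²⁰ J.
p = √(2mKE) = √(2 × 1.674 × 10⁻²⁷ × 5.096 × 10⁻²⁰) = 1.306 × 10⁻²³ kg·m/s.
λ = h/p = 5.07 × 10⁻¹¹ m = 50.7 pm.

λ = 50.7 pm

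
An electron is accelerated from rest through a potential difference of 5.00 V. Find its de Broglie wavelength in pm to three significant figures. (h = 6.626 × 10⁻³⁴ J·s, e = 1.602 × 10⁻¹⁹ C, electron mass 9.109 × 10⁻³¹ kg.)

λ = 549 pm

KE = eV = 1.602 × 10⁻¹⁹ × 5.000 = 8.010 × 10⁻¹⁹ J.
p = √(2mKE) = √(2 × 9.109 × 10⁻³¹ × 8.010 × 10⁻¹⁹) = 1.208 × 10⁻²⁴ kg·m/s.
λ = h/p = 6.626 × 10⁻³⁴ / 1.208 × 10⁻²⁴ = 5.49 × 10⁻¹⁰ m = 549 pm.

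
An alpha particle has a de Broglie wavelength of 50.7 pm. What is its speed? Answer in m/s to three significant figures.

p = h/λ = 6.626 × 10⁻³⁴ / 5.070 × 10⁻¹¹ = 1.307 × 10⁻²³ kg·m/s.
v = p/m = 1.307 × 10⁻²³ / 6.645 × 10⁻²⁷ = 1.97 × 10³ m/s = 1970 m/s.

v = 1970 m/s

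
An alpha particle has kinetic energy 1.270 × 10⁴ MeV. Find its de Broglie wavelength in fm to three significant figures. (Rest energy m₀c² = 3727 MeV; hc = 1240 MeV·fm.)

λ = 0.0775 fm

Total energy E = KE + m₀c² = 1.270 × 10⁴ + 3727 = 16427 MeV.
(pc)² = E² − (m₀c²)² = (16427)² − (3727)² = 2.560 × 10⁸ MeV², so pc = 1.600 × 10⁴ MeV.
λ = hc/(pc) = 1240 MeV·fm / 1.600 × 10⁴ MeV = 0.0775 fm.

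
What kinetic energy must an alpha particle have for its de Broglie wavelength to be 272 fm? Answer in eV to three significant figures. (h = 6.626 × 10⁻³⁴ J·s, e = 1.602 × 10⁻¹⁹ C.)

KE = 2790 eV

p = h/λ = 6.626 × 10⁻³⁴ / 2.720 × 10⁻¹³ = 2.436 × 10⁻²¹ kg·m/s.
KE = p²/(2m) = (2.436 × 10⁻²¹)² / (2 × 6.645 × 10⁻²⁷) = 4.465 × 10⁻¹⁶ J = 2790 eV.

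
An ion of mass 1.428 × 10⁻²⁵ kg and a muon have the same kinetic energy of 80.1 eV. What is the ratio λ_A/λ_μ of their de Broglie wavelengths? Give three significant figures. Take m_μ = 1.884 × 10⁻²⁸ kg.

λ_A/λ_μ = 0.0363

At fixed KE, p = √(2mKE) so λ = h/p ∝ 1/√m.
λ_A/λ_μ = √(m_μ/m_A) = √(1.884 × 10⁻²⁸/1.428 × 10⁻²⁵) = √(1.319 × 10⁻³) = 0.0363.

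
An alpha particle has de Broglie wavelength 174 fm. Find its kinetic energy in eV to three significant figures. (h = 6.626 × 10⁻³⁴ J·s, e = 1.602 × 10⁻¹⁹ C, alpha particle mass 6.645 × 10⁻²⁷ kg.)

p = h/λ = 6.626 × 10⁻³⁴ / 1.740 × 10⁻¹³ = 3.808 × 10⁻²¹ kg·m/s.
KE = p²/(2m) = (3.808 × 10⁻²¹)² / (2 × 6.645 × 10⁻²⁷) = 1.091 × 10⁻¹⁵ J = 6810 eV.

KE = 6810 eV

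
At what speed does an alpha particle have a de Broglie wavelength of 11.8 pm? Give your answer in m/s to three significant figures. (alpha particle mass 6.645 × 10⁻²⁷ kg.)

v = 8450 m/s

p = h/λ = 6.626 × 10⁻³⁴ / 1.180 × 10⁻¹¹ = 5.615 × 10⁻²³ kg·m/s.
v = p/m = 5.615 × 10⁻²³ / 6.645 × 10⁻²⁷ = 8.45 × 10³ m/s = 8450 m/s.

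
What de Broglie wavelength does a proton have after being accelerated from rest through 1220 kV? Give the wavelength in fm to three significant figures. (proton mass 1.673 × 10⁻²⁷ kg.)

KE = eV = 1.602 × 10⁻¹⁹ × 1.220 × 10⁶ = 1.954 × 10⁻¹³ J.
p = √(2mKE) = √(2 × 1.673 × 10⁻²⁷ × 1.954 × 10⁻¹³) = 2.557 × 10⁻²⁰ kg·m/s.
λ = h/p = 6.626 × 10⁻³⁴ / 2.557 × 10⁻²⁰ = 2.59 × 10⁻¹⁴ m = 25.9 fm.

λ = 25.9 fm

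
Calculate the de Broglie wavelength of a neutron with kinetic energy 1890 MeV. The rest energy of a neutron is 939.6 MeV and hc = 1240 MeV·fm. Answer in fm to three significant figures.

Total energy E = KE + m₀c² = 1890 + 939.6 = 2829.6 MeV.
(pc)² = E² − (m₀c²)² = (2829.6)² − (939.6)² = 7.124 × 10⁶ MeV², so pc = 2669 MeV.
λ = hc/(pc) = 1240 MeV·fm / 2669 MeV = 0.465 fm.

λ = 0.465 fm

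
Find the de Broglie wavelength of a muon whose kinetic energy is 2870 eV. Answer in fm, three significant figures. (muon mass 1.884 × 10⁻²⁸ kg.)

λ = 1590 fm

KE = 2870 eV = 4.598 × 10⁻¹⁶ J.
p = √(2mKE) = √(2 × 1.884 × 10⁻²⁸ × 4.598 × 10⁻¹⁶) = 4.162 × 10⁻²² kg·m/s.
λ = h/p = 6.626 × 10⁻³⁴ / 4.162 × 10⁻²² = 1.59 × 10⁻¹² m = 1590 fm.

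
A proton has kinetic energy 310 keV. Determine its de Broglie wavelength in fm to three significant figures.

KE = 310 keV = 4.966 × 10⁻¹⁴ J.
p = √(2mKE) = √(2 × 1.673 × 10⁻²⁷ × 4.966 × 10⁻¹⁴) = 1.289 × 10⁻²⁰ kg·m/s.
λ = h/p = 6.626 × 10⁻³⁴ / 1.289 × 10⁻²⁰ = 5.14 × 10⁻¹⁴ m = 51.4 fm.

λ = 51.4 fm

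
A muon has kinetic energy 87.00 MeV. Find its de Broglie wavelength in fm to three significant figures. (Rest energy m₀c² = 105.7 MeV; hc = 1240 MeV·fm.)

Total energy E = KE + m₀c² = 87.00 + 105.7 = 192.70 MeV.
(pc)² = E² − (m₀c²)² = (192.70)² − (105.7)² = 2.596 × 10⁴ MeV², so pc = 161.1 MeV.
λ = hc/(pc) = 1240 MeV·fm / 161.1 MeV = 7.70 fm.

λ = 7.70 fm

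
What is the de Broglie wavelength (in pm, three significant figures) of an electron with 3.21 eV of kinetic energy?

KE = 3.21 eV = 5.142 × 10⁻¹⁹ J.
p = √(2mKE) = √(2 × 9.109 × 10⁻³¹ × 5.142 × 10⁻¹⁹) = 9.679 × 10⁻²⁵ kg·m/s.
λ = h/p = 6.626 × 10⁻³⁴ / 9.679 × 10⁻²⁵ = 6.85 × 10⁻¹⁰ m = 685 pm.

λ = 685 pm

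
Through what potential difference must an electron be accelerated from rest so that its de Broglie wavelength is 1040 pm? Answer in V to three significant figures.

V = 1.39 V

p = h/λ = 6.626 × 10⁻³⁴ / 1.040 × 10⁻⁹ = 6.371 × 10⁻²⁵ kg·m/s.
KE = p²/(2m) = 2.228 × 10⁻¹⁹ J.
V = KE/e = 2.228 × 10⁻¹⁹ / (1.602 × 10⁻¹⁹) = 1.39 V.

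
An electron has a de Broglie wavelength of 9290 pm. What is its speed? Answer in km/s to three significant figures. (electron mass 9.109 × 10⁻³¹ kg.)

v = 78.3 km/s

p = h/λ = 6.626 × 10⁻³⁴ / 9.290 × 10⁻⁹ = 7.132 × 10⁻²⁶ kg·m/s.
v = p/m = 7.132 × 10⁻²⁶ / 9.109 × 10⁻³¹ = 7.83 × 10⁴ m/s = 78.3 km/s.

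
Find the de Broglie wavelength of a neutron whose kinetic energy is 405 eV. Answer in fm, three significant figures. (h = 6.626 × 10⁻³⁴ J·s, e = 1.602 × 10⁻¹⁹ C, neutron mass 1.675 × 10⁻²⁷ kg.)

λ = 1420 fm

KE = 405 eV = 6.488 × 10⁻¹⁷ J.
p = √(2mKE) = √(2 × 1.675 × 10⁻²⁷ × 6.488 × 10⁻¹⁷) = 4.662 × 10⁻²² kg·m/s.
λ = h/p = 6.626 × 10⁻³⁴ / 4.662 × 10⁻²² = 1.42 × 10⁻¹² m = 1420 fm.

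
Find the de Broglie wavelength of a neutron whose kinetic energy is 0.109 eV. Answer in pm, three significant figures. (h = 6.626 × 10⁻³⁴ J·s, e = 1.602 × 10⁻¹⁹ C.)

KE = 0.109 eV = 1.746 × 10⁻²⁰ J.
p = √(2mKE) = √(2 × 1.675 × 10⁻²⁷ × 1.746 × 10⁻²⁰) = 7.648 × 10⁻²⁴ kg·m/s.
λ = h/p = 6.626 × 10⁻³⁴ / 7.648 × 10⁻²⁴ = 8.66 × 10⁻¹¹ m = 86.6 pm.

λ = 86.6 pm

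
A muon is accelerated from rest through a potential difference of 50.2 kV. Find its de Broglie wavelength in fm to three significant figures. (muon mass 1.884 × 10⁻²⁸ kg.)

λ = 381 fm

KE = eV = 1.602 × 10⁻¹⁹ × 5.020 × 10⁴ = 8.042 × 10⁻¹⁵ J.
p = √(2mKE) = √(2 × 1.884 × 10⁻²⁸ × 8.042 × 10⁻¹⁵) = 1.741 × 10⁻²¹ kg·m/s.
λ = h/p = 6.626 × 10⁻³⁴ / 1.741 × 10⁻²¹ = 3.81 × 10⁻¹³ m = 381 fm.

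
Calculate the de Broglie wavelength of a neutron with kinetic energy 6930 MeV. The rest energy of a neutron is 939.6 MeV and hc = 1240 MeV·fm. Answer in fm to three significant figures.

Total energy E = KE + m₀c² = 6930 + 939.6 = 7869.6 MeV.
(pc)² = E² − (m₀c²)² = (7869.6)² − (939.6)² = 6.105 × 10⁷ MeV², so pc = 7813 MeV.
λ = hc/(pc) = 1240 MeV·fm / 7813 MeV = 0.159 fm.

λ = 0.159 fm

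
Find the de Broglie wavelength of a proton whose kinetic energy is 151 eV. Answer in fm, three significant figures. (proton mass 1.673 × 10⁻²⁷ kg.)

λ = 2330 fm

KE = 151 eV = 2.419 × 10⁻¹⁷ J.
p = √(2mKE) = √(2 × 1.673 × 10⁻²⁷ × 2.419 × 10⁻¹⁷) = 2.845 × 10⁻²² kg·m/s.
λ = h/p = 6.626 × 10⁻³⁴ / 2.845 × 10⁻²² = 2.33 × 10⁻¹² m = 2330 fm.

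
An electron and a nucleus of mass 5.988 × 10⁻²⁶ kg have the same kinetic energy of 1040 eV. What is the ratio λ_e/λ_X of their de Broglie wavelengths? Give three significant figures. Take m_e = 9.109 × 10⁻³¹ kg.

λ_e/λ_X = 256

At fixed KE, p = √(2mKE) so λ = h/p ∝ 1/√m.
λ_e/λ_X = √(m_X/m_e) = √(5.988 × 10⁻²⁶/9.109 × 10⁻³¹) = √(6.574 × 10⁴) = 256.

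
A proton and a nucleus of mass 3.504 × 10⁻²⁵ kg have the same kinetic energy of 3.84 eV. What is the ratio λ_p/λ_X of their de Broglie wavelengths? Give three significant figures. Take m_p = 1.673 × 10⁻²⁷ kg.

λ_p/λ_X = 14.5

At fixed KE, p = √(2mKE) so λ = h/p ∝ 1/√m.
λ_p/λ_X = √(m_X/m_p) = √(3.504 × 10⁻²⁵/1.673 × 10⁻²⁷) = √(209.4) = 14.5.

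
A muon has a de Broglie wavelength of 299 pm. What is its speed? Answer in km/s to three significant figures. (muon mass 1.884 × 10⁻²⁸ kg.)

v = 11.8 km/s

p = h/λ = 6.626 × 10⁻³⁴ / 2.990 × 10⁻¹⁰ = 2.216 × 10⁻²⁴ kg·m/s.
v = p/m = 2.216 × 10⁻²⁴ / 1.884 × 10⁻²⁸ = 1.18 × 10⁴ m/s = 11.8 km/s.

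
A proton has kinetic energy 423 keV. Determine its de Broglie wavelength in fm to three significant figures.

KE = 423 keV = 6.776 × 10⁻¹⁴ J.
p = √(2mKE) = √(2 × 1.673 × 10⁻²⁷ × 6.776 × 10⁻¹⁴) = 1.506 × 10⁻²⁰ kg·m/s.
λ = h/p = 6.626 × 10⁻³⁴ / 1.506 × 10⁻²⁰ = 4.40 × 10⁻¹⁴ m = 44.0 fm.

λ = 44.0 fm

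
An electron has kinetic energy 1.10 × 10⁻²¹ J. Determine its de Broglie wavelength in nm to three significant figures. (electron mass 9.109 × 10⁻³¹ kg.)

λ = 14.8 nm

p = √(2mKE) = √(2 × 9.109 × 10⁻³¹ × 1.100 × 10⁻²¹) = 4.477 × 10⁻²⁶ kg·m/s.
λ = h/p = 6.626 × 10⁻³⁴ / 4.477 × 10⁻²⁶ = 1.48 × 10⁻⁸ m = 14.8 nm.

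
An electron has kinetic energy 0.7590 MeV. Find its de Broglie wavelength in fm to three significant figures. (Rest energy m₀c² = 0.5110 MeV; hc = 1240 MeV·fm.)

Total energy E = KE + m₀c² = 0.7590 + 0.5110 = 1.2700 MeV.
(pc)² = E² − (m₀c²)² = (1.2700)² − (0.5110)² = 1.352 MeV², so pc = 1.163 MeV.
λ = hc/(pc) = 1240 MeV·fm / 1.163 MeV = 1070 fm.

λ = 1070 fm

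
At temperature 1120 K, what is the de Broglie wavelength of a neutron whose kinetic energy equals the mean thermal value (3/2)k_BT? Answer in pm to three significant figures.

KE = (3/2)k_BT = 1.5 × 1.381 × 10⁻²³ × 1120 = 2.320 × 10⁻²⁰ J.
p = √(2mKE) = √(2 × 1.675 × 10⁻²⁷ × 2.320 × 10⁻²⁰) = 8.816 × 10⁻²⁴ kg·m/s.
λ = h/p = 7.52 × 10⁻¹¹ m = 75.2 pm.

λ = 75.2 pm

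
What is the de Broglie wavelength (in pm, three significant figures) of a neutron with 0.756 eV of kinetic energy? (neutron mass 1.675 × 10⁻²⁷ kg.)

KE = 0.756 eV = 1.211 × 10⁻¹⁹ J.
p = √(2mKE) = √(2 × 1.675 × 10⁻²⁷ × 1.211 × 10⁻¹⁹) = 2.014 × 10⁻²³ kg·m/s.
λ = h/p = 6.626 × 10⁻³⁴ / 2.014 × 10⁻²³ = 3.29 × 10⁻¹¹ m = 32.9 pm.

λ = 32.9 pm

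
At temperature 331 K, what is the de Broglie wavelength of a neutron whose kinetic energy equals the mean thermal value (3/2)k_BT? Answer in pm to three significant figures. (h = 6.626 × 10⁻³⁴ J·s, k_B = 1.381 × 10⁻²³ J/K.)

λ = 138 pm

KE = (3/2)k_BT = 1.5 × 1.381 × 10⁻²³ × 331 = 6.857 × 10⁻²¹ J.
p = √(2mKE) = √(2 × 1.675 × 10⁻²⁷ × 6.857 × 10⁻²¹) = 4.793 × 10⁻²⁴ kg·m/s.
λ = h/p = 1.38 × 10⁻¹⁰ m = 138 pm.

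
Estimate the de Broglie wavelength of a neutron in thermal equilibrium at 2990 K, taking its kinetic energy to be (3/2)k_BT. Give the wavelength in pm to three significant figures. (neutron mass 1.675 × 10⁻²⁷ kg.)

λ = 46.0 pm

KE = (3/2)k_BT = 1.5 × 1.381 × 10⁻²³ × 2990 = 6.194 × 10⁻²⁰ J.
p = √(2mKE) = √(2 × 1.675 × 10⁻²⁷ × 6.194 × 10⁻²⁰) = 1.440 × 10⁻²³ kg·m/s.
λ = h/p = 4.60 × 10⁻¹¹ m = 46.0 pm.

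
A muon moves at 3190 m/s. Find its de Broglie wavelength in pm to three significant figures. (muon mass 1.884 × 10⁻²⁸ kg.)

p = mv = 1.884 × 10⁻²⁸ × 3190 = 6.010 × 10⁻²⁵ kg·m/s.
λ = h/p = 6.626 × 10⁻³⁴ / 6.010 × 10⁻²⁵ = 1.10 × 10⁻⁹ m = 1100 pm.

λ = 1100 pm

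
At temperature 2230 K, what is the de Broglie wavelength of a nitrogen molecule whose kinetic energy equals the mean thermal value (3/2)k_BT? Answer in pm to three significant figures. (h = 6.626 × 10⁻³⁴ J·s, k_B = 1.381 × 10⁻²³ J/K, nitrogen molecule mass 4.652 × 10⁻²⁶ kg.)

λ = 10.1 pm

KE = (3/2)k_BT = 1.5 × 1.381 × 10⁻²³ × 2230 = 4.619 × 10⁻²⁰ J.
p = √(2mKE) = √(2 × 4.652 × 10⁻²⁶ × 4.619 × 10⁻²⁰) = 6.556 × 10⁻²³ kg·m/s.
λ = h/p = 1.01 × 10⁻¹¹ m = 10.1 pm.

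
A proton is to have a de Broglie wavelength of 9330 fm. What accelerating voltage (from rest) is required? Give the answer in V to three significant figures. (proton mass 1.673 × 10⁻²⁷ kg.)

p = h/λ = 6.626 × 10⁻³⁴ / 9.330 × 10⁻¹² = 7.102 × 10⁻²³ kg·m/s.
KE = p²/(2m) = 1.507 × 10⁻¹⁸ J.
V = KE/e = 1.507 × 10⁻¹⁸ / (1.602 × 10⁻¹⁹) = 9.41 V.

V = 9.41 V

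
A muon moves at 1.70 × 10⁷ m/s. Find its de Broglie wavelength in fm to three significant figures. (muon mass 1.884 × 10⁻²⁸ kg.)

p = mv = 1.884 × 10⁻²⁸ × 1.70 × 10⁷ = 3.203 × 10⁻²¹ kg·m/s.
λ = h/p = 6.626 × 10⁻³⁴ / 3.203 × 10⁻²¹ = 2.07 × 10⁻¹³ m = 207 fm.

λ = 207 fm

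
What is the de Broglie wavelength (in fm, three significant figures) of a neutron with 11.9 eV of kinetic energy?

λ = 8290 fm

KE = 11.9 eV = 1.906 × 10⁻¹⁸ J.
p = √(2mKE) = √(2 × 1.675 × 10⁻²⁷ × 1.906 × 10⁻¹⁸) = 7.991 × 10⁻²³ kg·m/s.
λ = h/p = 6.626 × 10⁻³⁴ / 7.991 × 10⁻²³ = 8.29 × 10⁻¹² m = 8290 fm.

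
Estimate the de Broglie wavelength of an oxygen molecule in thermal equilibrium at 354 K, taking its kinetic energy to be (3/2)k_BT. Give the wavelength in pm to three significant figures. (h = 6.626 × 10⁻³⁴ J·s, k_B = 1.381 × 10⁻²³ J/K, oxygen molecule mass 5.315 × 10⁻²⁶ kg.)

KE = (3/2)k_BT = 1.5 × 1.381 × 10⁻²³ × 354 = 7.333 × 10⁻²¹ J.
p = √(2mKE) = √(2 × 5.315 × 10⁻²⁶ × 7.333 × 10⁻²¹) = 2.792 × 10⁻²³ kg·m/s.
λ = h/p = 2.37 × 10⁻¹¹ m = 23.7 pm.

λ = 23.7 pm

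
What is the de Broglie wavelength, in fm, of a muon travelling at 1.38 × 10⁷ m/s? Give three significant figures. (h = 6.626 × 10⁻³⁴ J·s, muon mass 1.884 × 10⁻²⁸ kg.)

p = mv = 1.884 × 10⁻²⁸ × 1.38 × 10⁷ = 2.600 × 10⁻²¹ kg·m/s.
λ = h/p = 6.626 × 10⁻³⁴ / 2.600 × 10⁻²¹ = 2.55 × 10⁻¹³ m = 255 fm.

λ = 255 fm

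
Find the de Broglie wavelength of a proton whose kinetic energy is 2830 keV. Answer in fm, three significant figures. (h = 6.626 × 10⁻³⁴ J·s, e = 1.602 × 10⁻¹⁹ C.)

λ = 17.0 fm

KE = 2830 keV = 4.534 × 10⁻¹³ J.
p = √(2mKE) = √(2 × 1.673 × 10⁻²⁷ × 4.534 × 10⁻¹³) = 3.895 × 10⁻²⁰ kg·m/s.
λ = h/p = 6.626 × 10⁻³⁴ / 3.895 × 10⁻²⁰ = 1.70 × 10⁻¹⁴ m = 17.0 fm.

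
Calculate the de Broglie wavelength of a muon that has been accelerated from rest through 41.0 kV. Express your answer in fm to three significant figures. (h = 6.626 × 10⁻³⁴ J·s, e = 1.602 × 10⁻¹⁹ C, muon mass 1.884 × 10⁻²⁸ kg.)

KE = eV = 1.602 × 10⁻¹⁹ × 4.100 × 10⁴ = 6.568 × 10⁻¹⁵ J.
p = √(2mKE) = √(2 × 1.884 × 10⁻²⁸ × 6.568 × 10⁻¹⁵) = 1.573 × 10⁻²¹ kg·m/s.
λ = h/p = 6.626 × 10⁻³⁴ / 1.573 × 10⁻²¹ = 4.21 × 10⁻¹³ m = 421 fm.

λ = 421 fm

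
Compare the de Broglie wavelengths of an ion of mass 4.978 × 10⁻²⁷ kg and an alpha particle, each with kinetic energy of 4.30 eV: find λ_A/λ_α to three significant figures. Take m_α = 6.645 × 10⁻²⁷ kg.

λ_A/λ_α = 1.16

At fixed KE, p = √(2mKE) so λ = h/p ∝ 1/√m.
λ_A/λ_α = √(m_α/m_A) = √(6.645 × 10⁻²⁷/4.978 × 10⁻²⁷) = √(1.335) = 1.16.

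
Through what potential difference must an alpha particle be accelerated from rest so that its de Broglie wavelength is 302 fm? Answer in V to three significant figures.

V = 1130 V

p = h/λ = 6.626 × 10⁻³⁴ / 3.020 × 10⁻¹³ = 2.194 × 10⁻²¹ kg·m/s.
KE = p²/(2m) = 3.622 × 10⁻¹⁶ J.
V = KE/2e = 3.622 × 10⁻¹⁶ / (2 × 1.602 × 10⁻¹⁹) = 1130 V.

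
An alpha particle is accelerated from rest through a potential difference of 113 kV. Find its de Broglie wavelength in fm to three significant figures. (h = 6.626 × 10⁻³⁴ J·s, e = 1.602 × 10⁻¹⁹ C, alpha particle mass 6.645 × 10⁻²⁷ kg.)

λ = 30.2 fm

KE = 2eV = 2 × 1.602 × 10⁻¹⁹ × 1.130 × 10⁵ = 3.621 × 10⁻¹⁴ J.
p = √(2mKE) = √(2 × 6.645 × 10⁻²⁷ × 3.621 × 10⁻¹⁴) = 2.194 × 10⁻²⁰ kg·m/s.
λ = h/p = 6.626 × 10⁻³⁴ / 2.194 × 10⁻²⁰ = 3.02 × 10⁻¹⁴ m = 30.2 fm.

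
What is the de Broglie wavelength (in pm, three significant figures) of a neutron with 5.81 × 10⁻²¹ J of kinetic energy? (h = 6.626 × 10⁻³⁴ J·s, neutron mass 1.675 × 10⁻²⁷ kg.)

p = √(2mKE) = √(2 × 1.675 × 10⁻²⁷ × 5.810 × 10⁻²¹) = 4.412 × 10⁻²⁴ kg·m/s.
λ = h/p = 6.626 × 10⁻³⁴ / 4.412 × 10⁻²⁴ = 1.50 × 10⁻¹⁰ m = 150 pm.

λ = 150 pm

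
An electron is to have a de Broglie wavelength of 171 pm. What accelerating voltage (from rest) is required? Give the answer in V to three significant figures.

V = 51.4 V

p = h/λ = 6.626 × 10⁻³⁴ / 1.710 × 10⁻¹⁰ = 3.875 × 10⁻²⁴ kg·m/s.
KE = p²/(2m) = 8.242 × 10⁻¹⁸ J.
V = KE/e = 8.242 × 10⁻¹⁸ / (1.602 × 10⁻¹⁹) = 51.4 V.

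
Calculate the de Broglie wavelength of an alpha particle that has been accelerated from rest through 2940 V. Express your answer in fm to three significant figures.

λ = 187 fm

KE = 2eV = 2 × 1.602 × 10⁻¹⁹ × 2940 = 9.420 × 10⁻¹⁶ J.
p = √(2mKE) = √(2 × 6.645 × 10⁻²⁷ × 9.420 × 10⁻¹⁶) = 3.538 × 10⁻²¹ kg·m/s.
λ = h/p = 6.626 × 10⁻³⁴ / 3.538 × 10⁻²¹ = 1.87 × 10⁻¹³ m = 187 fm.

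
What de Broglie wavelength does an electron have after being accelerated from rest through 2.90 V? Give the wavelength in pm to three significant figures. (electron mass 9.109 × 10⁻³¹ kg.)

KE = eV = 1.602 × 10⁻¹⁹ × 2.900 = 4.646 × 10⁻¹⁹ J.
p = √(2mKE) = √(2 × 9.109 × 10⁻³¹ × 4.646 × 10⁻¹⁹) = 9.200 × 10⁻²⁵ kg·m/s.
λ = h/p = 6.626 × 10⁻³⁴ / 9.200 × 10⁻²⁵ = 7.20 × 10⁻¹⁰ m = 720 pm.

λ = 720 pm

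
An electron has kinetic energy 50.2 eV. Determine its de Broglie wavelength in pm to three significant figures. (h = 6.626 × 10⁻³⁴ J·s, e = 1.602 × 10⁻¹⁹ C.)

KE = 50.2 eV = 8.042 × 10⁻¹⁸ J.
p = √(2mKE) = √(2 × 9.109 × 10⁻³¹ × 8.042 × 10⁻¹⁸) = 3.828 × 10⁻²⁴ kg·m/s.
λ = h/p = 6.626 × 10⁻³⁴ / 3.828 × 10⁻²⁴ = 1.73 × 10⁻¹⁰ m = 173 pm.

λ = 173 pm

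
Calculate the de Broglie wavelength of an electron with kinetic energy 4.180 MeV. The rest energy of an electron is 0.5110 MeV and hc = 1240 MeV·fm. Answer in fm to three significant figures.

Total energy E = KE + m₀c² = 4.180 + 0.5110 = 4.6910 MeV.
(pc)² = E² − (m₀c²)² = (4.6910)² − (0.5110)² = 21.74 MeV², so pc = 4.663 MeV.
λ = hc/(pc) = 1240 MeV·fm / 4.663 MeV = 266 fm.

λ = 266 fm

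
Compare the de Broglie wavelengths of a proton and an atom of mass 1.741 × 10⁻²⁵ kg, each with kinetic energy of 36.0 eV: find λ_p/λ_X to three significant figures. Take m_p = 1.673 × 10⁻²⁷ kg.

At fixed KE, p = √(2mKE) so λ = h/p ∝ 1/√m.
λ_p/λ_X = √(m_X/m_p) = √(1.741 × 10⁻²⁵/1.673 × 10⁻²⁷) = √(104.1) = 10.2.

λ_p/λ_X = 10.2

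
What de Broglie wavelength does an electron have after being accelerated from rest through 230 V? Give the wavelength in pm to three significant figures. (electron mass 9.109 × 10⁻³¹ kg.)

KE = eV = 1.602 × 10⁻¹⁹ × 230.0 = 3.685 × 10⁻¹⁷ J.
p = √(2mKE) = √(2 × 9.109 × 10⁻³¹ × 3.685 × 10⁻¹⁷) = 8.193 × 10⁻²⁴ kg·m/s.
λ = h/p = 6.626 × 10⁻³⁴ / 8.193 × 10⁻²⁴ = 8.09 × 10⁻¹¹ m = 80.9 pm.

λ = 80.9 pm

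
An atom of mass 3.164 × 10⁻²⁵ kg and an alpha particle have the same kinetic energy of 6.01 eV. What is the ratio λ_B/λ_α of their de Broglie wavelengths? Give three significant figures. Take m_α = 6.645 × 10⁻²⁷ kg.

At fixed KE, p = √(2mKE) so λ = h/p ∝ 1/√m.
λ_B/λ_α = √(m_α/m_B) = √(6.645 × 10⁻²⁷/3.164 × 10⁻²⁵) = √(0.02100) = 0.145.

λ_B/λ_α = 0.145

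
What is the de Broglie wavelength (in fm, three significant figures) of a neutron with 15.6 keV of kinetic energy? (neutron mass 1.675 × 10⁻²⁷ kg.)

λ = 229 fm

KE = 15.6 keV = 2.499 × 10⁻¹⁵ J.
p = √(2mKE) = √(2 × 1.675 × 10⁻²⁷ × 2.499 × 10⁻¹⁵) = 2.893 × 10⁻²¹ kg·m/s.
λ = h/p = 6.626 × 10⁻³⁴ / 2.893 × 10⁻²¹ = 2.29 × 10⁻¹³ m = 229 fm.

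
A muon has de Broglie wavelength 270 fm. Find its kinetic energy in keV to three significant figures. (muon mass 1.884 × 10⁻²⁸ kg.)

KE = 99.8 keV

p = h/λ = 6.626 × 10⁻³⁴ / 2.700 × 10⁻¹³ = 2.454 × 10⁻²¹ kg·m/s.
KE = p²/(2m) = (2.454 × 10⁻²¹)² / (2 × 1.884 × 10⁻²⁸) = 1.598 × 10⁻¹⁴ J = 99.8 keV.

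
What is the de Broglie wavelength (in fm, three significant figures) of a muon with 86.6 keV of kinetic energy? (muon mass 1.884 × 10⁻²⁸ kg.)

λ = 290 fm

KE = 86.6 keV = 1.387 × 10⁻¹⁴ J.
p = √(2mKE) = √(2 × 1.884 × 10⁻²⁸ × 1.387 × 10⁻¹⁴) = 2.286 × 10⁻²¹ kg·m/s.
λ = h/p = 6.626 × 10⁻³⁴ / 2.286 × 10⁻²¹ = 2.90 × 10⁻¹³ m = 290 fm.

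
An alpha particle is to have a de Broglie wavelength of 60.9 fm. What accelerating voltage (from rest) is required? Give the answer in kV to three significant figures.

p = h/λ = 6.626 × 10⁻³⁴ / 6.090 × 10⁻¹⁴ = 1.088 × 10⁻²⁰ kg·m/s.
KE = p²/(2m) = 8.907 × 10⁻¹⁵ J.
V = KE/2e = 8.907 × 10⁻¹⁵ / (2 × 1.602 × 10⁻¹⁹) = 27.8 kV.

V = 27.8 kV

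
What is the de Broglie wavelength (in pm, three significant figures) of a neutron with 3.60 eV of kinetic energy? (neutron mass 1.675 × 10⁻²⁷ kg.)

KE = 3.60 eV = 5.767 × 10⁻¹⁹ J.
p = √(2mKE) = √(2 × 1.675 × 10⁻²⁷ × 5.767 × 10⁻¹⁹) = 4.395 × 10⁻²³ kg·m/s.
λ = h/p = 6.626 × 10⁻³⁴ / 4.395 × 10⁻²³ = 1.51 × 10⁻¹¹ m = 15.1 pm.

λ = 15.1 pm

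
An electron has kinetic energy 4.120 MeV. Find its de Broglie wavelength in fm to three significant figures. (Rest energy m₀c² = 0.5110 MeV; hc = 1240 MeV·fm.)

Total energy E = KE + m₀c² = 4.120 + 0.5110 = 4.6310 MeV.
(pc)² = E² − (m₀c²)² = (4.6310)² − (0.5110)² = 21.19 MeV², so pc = 4.603 MeV.
λ = hc/(pc) = 1240 MeV·fm / 4.603 MeV = 269 fm.

λ = 269 fm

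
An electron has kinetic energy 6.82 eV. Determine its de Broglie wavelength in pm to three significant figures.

KE = 6.82 eV = 1.093 × 10⁻¹⁸ J.
p = √(2mKE) = √(2 × 9.109 × 10⁻³¹ × 1.093 × 10⁻¹⁸) = 1.411 × 10⁻²⁴ kg·m/s.
λ = h/p = 6.626 × 10⁻³⁴ / 1.411 × 10⁻²⁴ = 4.70 × 10⁻¹⁰ m = 470 pm.

λ = 470 pm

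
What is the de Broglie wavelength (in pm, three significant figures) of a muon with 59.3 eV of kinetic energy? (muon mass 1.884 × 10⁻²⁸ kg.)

λ = 11.1 pm

KE = 59.3 eV = 9.500 × 10⁻¹⁸ J.
p = √(2mKE) = √(2 × 1.884 × 10⁻²⁸ × 9.500 × 10⁻¹⁸) = 5.983 × 10⁻²³ kg·m/s.
λ = h/p = 6.626 × 10⁻³⁴ / 5.983 × 10⁻²³ = 1.11 × 10⁻¹¹ m = 11.1 pm.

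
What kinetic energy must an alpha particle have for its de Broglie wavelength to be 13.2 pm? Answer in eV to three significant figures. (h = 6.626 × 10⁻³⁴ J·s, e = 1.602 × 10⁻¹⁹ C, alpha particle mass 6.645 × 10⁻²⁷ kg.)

KE = 1.18 eV

p = h/λ = 6.626 × 10⁻³⁴ / 1.320 × 10⁻¹¹ = 5.020 × 10⁻²³ kg·m/s.
KE = p²/(2m) = (5.020 × 10⁻²³)² / (2 × 6.645 × 10⁻²⁷) = 1.896 × 10⁻¹⁹ J = 1.18 eV.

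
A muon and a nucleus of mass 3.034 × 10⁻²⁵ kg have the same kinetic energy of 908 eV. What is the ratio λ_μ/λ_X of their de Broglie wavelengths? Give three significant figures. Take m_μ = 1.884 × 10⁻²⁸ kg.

λ_μ/λ_X = 40.1

At fixed KE, p = √(2mKE) so λ = h/p ∝ 1/√m.
λ_μ/λ_X = √(m_X/m_μ) = √(3.034 × 10⁻²⁵/1.884 × 10⁻²⁸) = √(1610) = 40.1.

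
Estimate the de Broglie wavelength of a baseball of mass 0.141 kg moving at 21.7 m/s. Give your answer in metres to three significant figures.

p = mv = 0.141 × 21.7 = 3.060 kg·m/s.
λ = h/p = 6.626 × 10⁻³⁴ / 3.060 = 2.17 × 10⁻³⁴ m.

λ = 2.17 × 10⁻³⁴ m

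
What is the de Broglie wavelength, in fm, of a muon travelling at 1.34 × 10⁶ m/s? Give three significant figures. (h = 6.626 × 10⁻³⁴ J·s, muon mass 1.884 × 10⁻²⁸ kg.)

p = mv = 1.884 × 10⁻²⁸ × 1.34 × 10⁶ = 2.525 × 10⁻²² kg·m/s.
λ = h/p = 6.626 × 10⁻³⁴ / 2.525 × 10⁻²² = 2.62 × 10⁻¹² m = 2620 fm.

λ = 2620 fm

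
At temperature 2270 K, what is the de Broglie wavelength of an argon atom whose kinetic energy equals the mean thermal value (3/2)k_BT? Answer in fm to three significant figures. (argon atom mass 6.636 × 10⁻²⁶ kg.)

KE = (3/2)k_BT = 1.5 × 1.381 × 10⁻²³ × 2270 = 4.702 × 10⁻²⁰ J.
p = √(2mKE) = √(2 × 6.636 × 10⁻²⁶ × 4.702 × 10⁻²⁰) = 7.900 × 10⁻²³ kg·m/s.
λ = h/p = 8.39 × 10⁻¹² m = 8390 fm.

λ = 8390 fm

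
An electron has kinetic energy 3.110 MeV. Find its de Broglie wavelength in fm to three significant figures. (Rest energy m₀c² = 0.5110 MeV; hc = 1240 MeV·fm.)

Total energy E = KE + m₀c² = 3.110 + 0.5110 = 3.6210 MeV.
(pc)² = E² − (m₀c²)² = (3.6210)² − (0.5110)² = 12.85 MeV², so pc = 3.585 MeV.
λ = hc/(pc) = 1240 MeV·fm / 3.585 MeV = 346 fm.

λ = 346 fm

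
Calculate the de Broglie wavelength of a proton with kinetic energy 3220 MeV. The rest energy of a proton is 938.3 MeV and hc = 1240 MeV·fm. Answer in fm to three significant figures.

Total energy E = KE + m₀c² = 3220 + 938.3 = 4158.3 MeV.
(pc)² = E² − (m₀c²)² = (4158.3)² − (938.3)² = 1.641 × 10⁷ MeV², so pc = 4051 MeV.
λ = hc/(pc) = 1240 MeV·fm / 4051 MeV = 0.306 fm.

λ = 0.306 fm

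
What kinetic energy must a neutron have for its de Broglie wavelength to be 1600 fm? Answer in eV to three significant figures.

KE = 320 eV

p = h/λ = 6.626 × 10⁻³⁴ / 1.600 × 10⁻¹² = 4.141 × 10⁻²² kg·m/s.
KE = p²/(2m) = (4.141 × 10⁻²²)² / (2 × 1.675 × 10⁻²⁷) = 5.119 × 10⁻¹⁷ J = 320 eV.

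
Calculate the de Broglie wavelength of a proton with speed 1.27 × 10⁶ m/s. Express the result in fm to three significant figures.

λ = 312 fm

p = mv = 1.673 × 10⁻²⁷ × 1.27 × 10⁶ = 2.125 × 10⁻²¹ kg·m/s.
λ = h/p = 6.626 × 10⁻³⁴ / 2.125 × 10⁻²¹ = 3.12 × 10⁻¹³ m = 312 fm.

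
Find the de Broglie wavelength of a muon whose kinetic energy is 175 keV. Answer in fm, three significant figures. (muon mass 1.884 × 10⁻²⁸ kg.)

λ = 204 fm

KE = 175 keV = 2.804 × 10⁻¹⁴ J.
p = √(2mKE) = √(2 × 1.884 × 10⁻²⁸ × 2.804 × 10⁻¹⁴) = 3.250 × 10⁻²¹ kg·m/s.
λ = h/p = 6.626 × 10⁻³⁴ / 3.250 × 10⁻²¹ = 2.04 × 10⁻¹³ m = 204 fm.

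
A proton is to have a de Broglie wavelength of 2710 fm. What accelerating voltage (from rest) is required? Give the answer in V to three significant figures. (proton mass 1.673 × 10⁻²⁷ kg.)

V = 112 V

p = h/λ = 6.626 × 10⁻³⁴ / 2.710 × 10⁻¹² = 2.445 × 10⁻²² kg·m/s.
KE = p²/(2m) = 1.787 × 10⁻¹⁷ J.
V = KE/e = 1.787 × 10⁻¹⁷ / (1.602 × 10⁻¹⁹) = 112 V.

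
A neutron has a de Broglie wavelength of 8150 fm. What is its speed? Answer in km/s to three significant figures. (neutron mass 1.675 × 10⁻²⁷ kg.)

v = 48.5 km/s

p = h/λ = 6.626 × 10⁻³⁴ / 8.150 × 10⁻¹² = 8.130 × 10⁻²³ kg·m/s.
v = p/m = 8.130 × 10⁻²³ / 1.675 × 10⁻²⁷ = 4.85 × 10⁴ m/s = 48.5 km/s.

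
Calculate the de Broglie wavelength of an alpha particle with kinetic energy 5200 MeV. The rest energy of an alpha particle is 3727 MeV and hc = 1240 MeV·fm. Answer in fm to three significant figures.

Total energy E = KE + m₀c² = 5200 + 3727 = 8927 MeV.
(pc)² = E² − (m₀c²)² = (8927)² − (3727)² = 6.580 × 10⁷ MeV², so pc = 8112 MeV.
λ = hc/(pc) = 1240 MeV·fm / 8112 MeV = 0.153 fm.

λ = 0.153 fm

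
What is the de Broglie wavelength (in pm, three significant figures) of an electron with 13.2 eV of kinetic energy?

λ = 338 pm

KE = 13.2 eV = 2.115 × 10⁻¹⁸ J.
p = √(2mKE) = √(2 × 9.109 × 10⁻³¹ × 2.115 × 10⁻¹⁸) = 1.963 × 10⁻²⁴ kg·m/s.
λ = h/p = 6.626 × 10⁻³⁴ / 1.963 × 10⁻²⁴ = 3.38 × 10⁻¹⁰ m = 338 pm.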